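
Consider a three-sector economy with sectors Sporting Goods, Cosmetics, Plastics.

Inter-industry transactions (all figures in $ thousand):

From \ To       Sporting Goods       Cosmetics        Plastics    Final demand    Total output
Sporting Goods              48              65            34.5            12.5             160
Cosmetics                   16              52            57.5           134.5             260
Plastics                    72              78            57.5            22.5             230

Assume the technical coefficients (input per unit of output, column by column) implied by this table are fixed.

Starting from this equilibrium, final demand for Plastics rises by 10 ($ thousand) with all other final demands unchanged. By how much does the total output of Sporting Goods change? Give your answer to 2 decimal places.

Technical coefficients a_ij = z_ij / X_j:
  a_11 = 48/160 = 0.30, a_21 = 16/160 = 0.10, a_31 = 72/160 = 0.45
  a_12 = 65/260 = 0.25, a_22 = 52/260 = 0.20, a_32 = 78/260 = 0.30
  a_13 = 34.5/230 = 0.15, a_23 = 57.5/230 = 0.25, a_33 = 57.5/230 = 0.25
I − A =
  [   0.70    -0.25    -0.15]
  [  -0.10     0.80    -0.25]
  [  -0.45    -0.30     0.75]
Cofactors of I−A, C_ij = (−1)^(i+j)·(minor ij) (rows/columns in the sector order above):
  C_11 = (0.80)(0.75) − (-0.25)(-0.30) = 0.5250
  C_12 = −[(-0.10)(0.75) − (-0.25)(-0.45)] = 0.1875
  C_13 = (-0.10)(-0.30) − (0.80)(-0.45) = 0.3900
  C_21 = −[(-0.25)(0.75) − (-0.15)(-0.30)] = 0.2325
  C_22 = (0.70)(0.75) − (-0.15)(-0.45) = 0.4575
  C_23 = −[(0.70)(-0.30) − (-0.25)(-0.45)] = 0.3225
  C_31 = (-0.25)(-0.25) − (-0.15)(0.80) = 0.1825
  C_32 = −[(0.70)(-0.25) − (-0.15)(-0.10)] = 0.1900
  C_33 = (0.70)(0.80) − (-0.25)(-0.10) = 0.5350
det(I−A) = Σ_j (I−A)_1j·C_1j = (0.70)(0.5250) + (-0.25)(0.1875) + (-0.15)(0.3900) = 0.262125
adj(I−A) = Cᵀ =
  [ 0.5250   0.2325   0.1825]
  [ 0.1875   0.4575   0.1900]
  [ 0.3900   0.3225   0.5350]
(I − A)⁻¹ = adj(I−A) / det(I−A) ≈
  [   2.0029     0.8870     0.6962]
  [   0.7153     1.7454     0.7248]
  [   1.4878     1.2303     2.0410]
Δx = (I − A)⁻¹ Δd with Δd having +10 in the Plastics component and 0 elsewhere.
So Δx_1 = L_13 · (+10), where L_13 = adj(I−A)_13 / det(I−A) = 0.1825 / 0.262125.
Δx_1 = 0.1825 × (+10) / 0.262125 = 1.825 / 0.262125 ≈ 6.96.

Δx_1 = 6.96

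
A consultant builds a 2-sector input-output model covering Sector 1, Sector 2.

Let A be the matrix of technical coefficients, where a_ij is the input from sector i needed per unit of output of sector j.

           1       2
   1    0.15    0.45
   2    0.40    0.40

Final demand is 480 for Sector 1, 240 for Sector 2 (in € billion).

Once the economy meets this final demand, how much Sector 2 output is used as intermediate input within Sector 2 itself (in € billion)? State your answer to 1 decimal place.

I − A =
  [   0.85    -0.45]
  [  -0.40     0.60]
det(I−A) = (0.85)(0.60) − (-0.45)(-0.40) = 0.3300
adj(I−A) = [[0.60, 0.45], [0.40, 0.85]]
(I − A)⁻¹ = adj(I−A) / det(I−A) ≈
  [   1.8182     1.3636]
  [   1.2121     2.5758]
First solve x = (I − A)⁻¹ d = adj(I−A)·d / det(I−A); in particular x_2 = (0.40·480 + 0.85·240) / 0.3300 = 396.00 / 0.3300 = 1200.000.
Intermediate flow from 2 to 2: z_22 = a_22 · x_2 = 0.40 × 396.00 / 0.3300 = 158.40 / 0.3300 = 480.0.

z_22 = 480.0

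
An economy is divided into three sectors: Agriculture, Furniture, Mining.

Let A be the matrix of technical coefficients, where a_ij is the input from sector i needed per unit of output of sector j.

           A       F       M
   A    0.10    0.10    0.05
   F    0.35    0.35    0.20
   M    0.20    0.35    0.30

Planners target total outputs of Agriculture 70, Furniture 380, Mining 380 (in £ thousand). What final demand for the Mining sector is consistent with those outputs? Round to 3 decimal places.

I − A =
  [   0.90    -0.10    -0.05]
  [  -0.35     0.65    -0.20]
  [  -0.20    -0.35     0.70]
d = (I − A) x:
  d_A = (+0.90)·70 + (-0.10)·380 + (-0.05)·380 = 6.000
  d_F = (-0.35)·70 + (+0.65)·380 + (-0.20)·380 = 146.500
  d_M = (-0.20)·70 + (-0.35)·380 + (+0.70)·380 = 119.000

d_M = 119.000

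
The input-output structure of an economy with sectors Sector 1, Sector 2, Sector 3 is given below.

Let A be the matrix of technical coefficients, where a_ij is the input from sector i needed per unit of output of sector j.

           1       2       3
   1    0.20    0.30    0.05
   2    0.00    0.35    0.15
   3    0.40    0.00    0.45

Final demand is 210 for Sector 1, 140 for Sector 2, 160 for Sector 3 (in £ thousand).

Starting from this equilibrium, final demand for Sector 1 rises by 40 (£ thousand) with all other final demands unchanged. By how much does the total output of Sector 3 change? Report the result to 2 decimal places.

Δx_3 = 40.78

I − A =
  [   0.80    -0.30    -0.05]
  [   0.00     0.65    -0.15]
  [  -0.40     0.00     0.55]
Cofactors of I−A, C_ij = (−1)^(i+j)·(minor ij) (rows/columns in the sector order above):
  C_11 = (0.65)(0.55) − (-0.15)(0.00) = 0.3575
  C_12 = −[(0.00)(0.55) − (-0.15)(-0.40)] = 0.0600
  C_13 = (0.00)(0.00) − (0.65)(-0.40) = 0.2600
  C_21 = −[(-0.30)(0.55) − (-0.05)(0.00)] = 0.1650
  C_22 = (0.80)(0.55) − (-0.05)(-0.40) = 0.4200
  C_23 = −[(0.80)(0.00) − (-0.30)(-0.40)] = 0.1200
  C_31 = (-0.30)(-0.15) − (-0.05)(0.65) = 0.0775
  C_32 = −[(0.80)(-0.15) − (-0.05)(0.00)] = 0.1200
  C_33 = (0.80)(0.65) − (-0.30)(0.00) = 0.5200
det(I−A) = Σ_j (I−A)_1j·C_1j = (0.80)(0.3575) + (-0.30)(0.0600) + (-0.05)(0.2600) = 0.2550
adj(I−A) = Cᵀ =
  [ 0.3575   0.1650   0.0775]
  [ 0.0600   0.4200   0.1200]
  [ 0.2600   0.1200   0.5200]
(I − A)⁻¹ = adj(I−A) / det(I−A) ≈
  [   1.4020     0.6471     0.3039]
  [   0.2353     1.6471     0.4706]
  [   1.0196     0.4706     2.0392]
Δx = (I − A)⁻¹ Δd with Δd having +40 in the Sector 1 component and 0 elsewhere.
So Δx_3 = L_31 · (+40), where L_31 = adj(I−A)_31 / det(I−A) = 0.2600 / 0.2550.
Δx_3 = 0.2600 × (+40) / 0.2550 = 10.40 / 0.2550 ≈ 40.78.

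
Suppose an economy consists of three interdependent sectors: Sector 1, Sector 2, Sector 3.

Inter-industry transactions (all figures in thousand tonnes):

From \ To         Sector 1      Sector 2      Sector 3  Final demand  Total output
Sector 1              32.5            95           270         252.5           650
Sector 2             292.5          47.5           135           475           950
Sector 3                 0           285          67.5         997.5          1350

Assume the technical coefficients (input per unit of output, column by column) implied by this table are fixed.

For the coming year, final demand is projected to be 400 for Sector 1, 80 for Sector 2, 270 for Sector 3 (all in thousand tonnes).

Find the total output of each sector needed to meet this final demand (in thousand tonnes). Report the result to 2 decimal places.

Technical coefficients a_ij = z_ij / X_j:
  a_11 = 32.5/650 = 0.05, a_21 = 292.5/650 = 0.45, a_31 = 0/650 = 0.00
  a_12 = 95/950 = 0.10, a_22 = 47.5/950 = 0.05, a_32 = 285/950 = 0.30
  a_13 = 270/1350 = 0.20, a_23 = 135/1350 = 0.10, a_33 = 67.5/1350 = 0.05
I − A =
  [   0.95    -0.10    -0.20]
  [  -0.45     0.95    -0.10]
  [   0.00    -0.30     0.95]
Cofactors of I−A, C_ij = (−1)^(i+j)·(minor ij) (rows/columns in the sector order above):
  C_11 = (0.95)(0.95) − (-0.10)(-0.30) = 0.8725
  C_12 = −[(-0.45)(0.95) − (-0.10)(0.00)] = 0.4275
  C_13 = (-0.45)(-0.30) − (0.95)(0.00) = 0.1350
  C_21 = −[(-0.10)(0.95) − (-0.20)(-0.30)] = 0.1550
  C_22 = (0.95)(0.95) − (-0.20)(0.00) = 0.9025
  C_23 = −[(0.95)(-0.30) − (-0.10)(0.00)] = 0.2850
  C_31 = (-0.10)(-0.10) − (-0.20)(0.95) = 0.2000
  C_32 = −[(0.95)(-0.10) − (-0.20)(-0.45)] = 0.1850
  C_33 = (0.95)(0.95) − (-0.10)(-0.45) = 0.8575
det(I−A) = Σ_j (I−A)_1j·C_1j = (0.95)(0.8725) + (-0.10)(0.4275) + (-0.20)(0.1350) = 0.759125
adj(I−A) = Cᵀ =
  [ 0.8725   0.1550   0.2000]
  [ 0.4275   0.9025   0.1850]
  [ 0.1350   0.2850   0.8575]
(I − A)⁻¹ = adj(I−A) / det(I−A) ≈
  [   1.1493     0.2042     0.2635]
  [   0.5631     1.1889     0.2437]
  [   0.1778     0.3754     1.1296]
x = (I − A)⁻¹ d = adj(I−A)·d / det(I−A), with det(I−A) = 0.759125:
  x_1 = (0.8725·400 + 0.1550·80 + 0.2000·270) / 0.759125 = 415.40 / 0.759125 ≈ 547.21
  x_2 = (0.4275·400 + 0.9025·80 + 0.1850·270) / 0.759125 = 293.15 / 0.759125 ≈ 386.17
  x_3 = (0.1350·400 + 0.2850·80 + 0.8575·270) / 0.759125 = 308.325 / 0.759125 ≈ 406.16

x_1 = 547.21, x_2 = 386.17, x_3 = 406.16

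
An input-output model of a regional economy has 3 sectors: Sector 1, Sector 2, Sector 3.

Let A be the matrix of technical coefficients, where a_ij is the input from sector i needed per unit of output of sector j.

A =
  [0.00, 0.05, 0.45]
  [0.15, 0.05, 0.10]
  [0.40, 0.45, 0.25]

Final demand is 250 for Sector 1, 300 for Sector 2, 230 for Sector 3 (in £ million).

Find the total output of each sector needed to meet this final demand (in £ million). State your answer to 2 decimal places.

I − A =
  [   1.00    -0.05    -0.45]
  [  -0.15     0.95    -0.10]
  [  -0.40    -0.45     0.75]
Cofactors of I−A, C_ij = (−1)^(i+j)·(minor ij) (rows/columns in the sector order above):
  C_11 = (0.95)(0.75) − (-0.10)(-0.45) = 0.6675
  C_12 = −[(-0.15)(0.75) − (-0.10)(-0.40)] = 0.1525
  C_13 = (-0.15)(-0.45) − (0.95)(-0.40) = 0.4475
  C_21 = −[(-0.05)(0.75) − (-0.45)(-0.45)] = 0.2400
  C_22 = (1.00)(0.75) − (-0.45)(-0.40) = 0.5700
  C_23 = −[(1.00)(-0.45) − (-0.05)(-0.40)] = 0.4700
  C_31 = (-0.05)(-0.10) − (-0.45)(0.95) = 0.4325
  C_32 = −[(1.00)(-0.10) − (-0.45)(-0.15)] = 0.1675
  C_33 = (1.00)(0.95) − (-0.05)(-0.15) = 0.9425
det(I−A) = Σ_j (I−A)_1j·C_1j = (1.00)(0.6675) + (-0.05)(0.1525) + (-0.45)(0.4475) = 0.4585
adj(I−A) = Cᵀ =
  [ 0.6675   0.2400   0.4325]
  [ 0.1525   0.5700   0.1675]
  [ 0.4475   0.4700   0.9425]
(I − A)⁻¹ = adj(I−A) / det(I−A) ≈
  [   1.4558     0.5234     0.9433]
  [   0.3326     1.2432     0.3653]
  [   0.9760     1.0251     2.0556]
x = (I − A)⁻¹ d = adj(I−A)·d / det(I−A), with det(I−A) = 0.4585:
  x_1 = (0.6675·250 + 0.2400·300 + 0.4325·230) / 0.4585 = 338.35 / 0.4585 ≈ 737.95
  x_2 = (0.1525·250 + 0.5700·300 + 0.1675·230) / 0.4585 = 247.65 / 0.4585 ≈ 540.13
  x_3 = (0.4475·250 + 0.4700·300 + 0.9425·230) / 0.4585 = 469.65 / 0.4585 ≈ 1024.32

x_1 = 737.95, x_2 = 540.13, x_3 = 1024.32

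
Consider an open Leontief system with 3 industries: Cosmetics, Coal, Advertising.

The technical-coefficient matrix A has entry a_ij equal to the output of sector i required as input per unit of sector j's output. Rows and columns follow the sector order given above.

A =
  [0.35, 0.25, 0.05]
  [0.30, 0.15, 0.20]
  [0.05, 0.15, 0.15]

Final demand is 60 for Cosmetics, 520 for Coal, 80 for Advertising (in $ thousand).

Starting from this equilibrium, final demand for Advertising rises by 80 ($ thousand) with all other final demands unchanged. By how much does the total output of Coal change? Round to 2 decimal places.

I − A =
  [   0.65    -0.25    -0.05]
  [  -0.30     0.85    -0.20]
  [  -0.05    -0.15     0.85]
Cofactors of I−A, C_ij = (−1)^(i+j)·(minor ij) (rows/columns in the sector order above):
  C_11 = (0.85)(0.85) − (-0.20)(-0.15) = 0.6925
  C_12 = −[(-0.30)(0.85) − (-0.20)(-0.05)] = 0.2650
  C_13 = (-0.30)(-0.15) − (0.85)(-0.05) = 0.0875
  C_21 = −[(-0.25)(0.85) − (-0.05)(-0.15)] = 0.2200
  C_22 = (0.65)(0.85) − (-0.05)(-0.05) = 0.5500
  C_23 = −[(0.65)(-0.15) − (-0.25)(-0.05)] = 0.1100
  C_31 = (-0.25)(-0.20) − (-0.05)(0.85) = 0.0925
  C_32 = −[(0.65)(-0.20) − (-0.05)(-0.30)] = 0.1450
  C_33 = (0.65)(0.85) − (-0.25)(-0.30) = 0.4775
det(I−A) = Σ_j (I−A)_1j·C_1j = (0.65)(0.6925) + (-0.25)(0.2650) + (-0.05)(0.0875) = 0.3795
adj(I−A) = Cᵀ =
  [ 0.6925   0.2200   0.0925]
  [ 0.2650   0.5500   0.1450]
  [ 0.0875   0.1100   0.4775]
(I − A)⁻¹ = adj(I−A) / det(I−A) ≈
  [   1.8248     0.5797     0.2437]
  [   0.6983     1.4493     0.3821]
  [   0.2306     0.2899     1.2582]
Δx = (I − A)⁻¹ Δd with Δd having +80 in the Advertising component and 0 elsewhere.
So Δx_2 = L_23 · (+80), where L_23 = adj(I−A)_23 / det(I−A) = 0.1450 / 0.3795.
Δx_2 = 0.1450 × (+80) / 0.3795 = 11.60 / 0.3795 ≈ 30.57.

Δx_2 = 30.57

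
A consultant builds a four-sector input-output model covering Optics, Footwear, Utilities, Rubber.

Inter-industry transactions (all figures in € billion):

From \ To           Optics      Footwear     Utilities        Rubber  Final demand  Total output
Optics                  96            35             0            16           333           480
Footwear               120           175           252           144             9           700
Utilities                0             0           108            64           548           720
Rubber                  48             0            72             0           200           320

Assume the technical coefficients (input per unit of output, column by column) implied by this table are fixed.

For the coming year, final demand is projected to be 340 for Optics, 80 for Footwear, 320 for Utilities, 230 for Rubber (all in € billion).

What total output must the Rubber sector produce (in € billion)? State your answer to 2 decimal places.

Technical coefficients a_ij = z_ij / X_j:
  a_11 = 96/480 = 0.20, a_21 = 120/480 = 0.25, a_31 = 0/480 = 0.00, a_41 = 48/480 = 0.10
  a_12 = 35/700 = 0.05, a_22 = 175/700 = 0.25, a_32 = 0/700 = 0.00, a_42 = 0/700 = 0.00
  a_13 = 0/720 = 0.00, a_23 = 252/720 = 0.35, a_33 = 108/720 = 0.15, a_43 = 72/720 = 0.10
  a_14 = 16/320 = 0.05, a_24 = 144/320 = 0.45, a_34 = 64/320 = 0.20, a_44 = 0/320 = 0.00
I − A =
  [   0.80    -0.05     0.00    -0.05]
  [  -0.25     0.75    -0.35    -0.45]
  [   0.00     0.00     0.85    -0.20]
  [  -0.10     0.00    -0.10     1.00]
Compute the cofactors C_ij = (−1)^(i+j)·(3×3 minor ij) of I−A; the adjugate is their transpose:
adj(I−A) = Cᵀ =
  [ 0.622500   0.041500   0.023500   0.054500]
  [ 0.252750   0.659750   0.315500   0.372625]
  [ 0.015000   0.001000   0.581500   0.117500]
  [ 0.063750   0.004250   0.060500   0.499375]
det(I−A) = Σ_j (I−A)_1j·C_1j = (0.80)(0.622500) + (-0.05)(0.252750) + (0.00)(0.015000) + (-0.05)(0.063750) = 0.482175
(I − A)⁻¹ = adj(I−A) / det(I−A) ≈
  [   1.2910     0.0861     0.0487     0.1130]
  [   0.5242     1.3683     0.6543     0.7728]
  [   0.0311     0.0021     1.2060     0.2437]
  [   0.1322     0.0088     0.1255     1.0357]
x = (I − A)⁻¹ d = adj(I−A)·d / det(I−A), with det(I−A) = 0.482175:
  x_1 = (0.622500·340 + 0.041500·80 + 0.023500·320 + 0.054500·230) / 0.482175 = 235.025 / 0.482175 ≈ 487.43
  x_2 = (0.252750·340 + 0.659750·80 + 0.315500·320 + 0.372625·230) / 0.482175 = 325.37875 / 0.482175 ≈ 674.81
  x_3 = (0.015000·340 + 0.001000·80 + 0.581500·320 + 0.117500·230) / 0.482175 = 218.285 / 0.482175 ≈ 452.71
  x_4 = (0.063750·340 + 0.004250·80 + 0.060500·320 + 0.499375·230) / 0.482175 = 156.23125 / 0.482175 ≈ 324.01

x_4 = 324.01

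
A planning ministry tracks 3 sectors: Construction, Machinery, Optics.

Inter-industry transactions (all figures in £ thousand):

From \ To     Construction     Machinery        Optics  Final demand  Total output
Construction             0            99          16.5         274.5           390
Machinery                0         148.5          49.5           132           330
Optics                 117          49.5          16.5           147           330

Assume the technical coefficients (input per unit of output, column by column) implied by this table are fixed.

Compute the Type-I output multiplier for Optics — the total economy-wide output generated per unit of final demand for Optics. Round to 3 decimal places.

m_O = 1.615

Technical coefficients a_ij = z_ij / X_j:
  a_CC = 0/390 = 0.00, a_MC = 0/390 = 0.00, a_OC = 117/390 = 0.30
  a_CM = 99/330 = 0.30, a_MM = 148.5/330 = 0.45, a_OM = 49.5/330 = 0.15
  a_CO = 16.5/330 = 0.05, a_MO = 49.5/330 = 0.15, a_OO = 16.5/330 = 0.05
I − A =
  [   1.00    -0.30    -0.05]
  [   0.00     0.55    -0.15]
  [  -0.30    -0.15     0.95]
Cofactors of I−A, C_ij = (−1)^(i+j)·(minor ij) (rows/columns in the sector order above):
  C_11 = (0.55)(0.95) − (-0.15)(-0.15) = 0.5000
  C_12 = −[(0.00)(0.95) − (-0.15)(-0.30)] = 0.0450
  C_13 = (0.00)(-0.15) − (0.55)(-0.30) = 0.1650
  C_21 = −[(-0.30)(0.95) − (-0.05)(-0.15)] = 0.2925
  C_22 = (1.00)(0.95) − (-0.05)(-0.30) = 0.9350
  C_23 = −[(1.00)(-0.15) − (-0.30)(-0.30)] = 0.2400
  C_31 = (-0.30)(-0.15) − (-0.05)(0.55) = 0.0725
  C_32 = −[(1.00)(-0.15) − (-0.05)(0.00)] = 0.1500
  C_33 = (1.00)(0.55) − (-0.30)(0.00) = 0.5500
det(I−A) = Σ_j (I−A)_1j·C_1j = (1.00)(0.5000) + (-0.30)(0.0450) + (-0.05)(0.1650) = 0.47825
adj(I−A) = Cᵀ =
  [ 0.5000   0.2925   0.0725]
  [ 0.0450   0.9350   0.1500]
  [ 0.1650   0.2400   0.5500]
(I − A)⁻¹ = adj(I−A) / det(I−A) ≈
  [   1.0455     0.6116     0.1516]
  [   0.0941     1.9550     0.3136]
  [   0.3450     0.5018     1.1500]
The output multiplier for sector j is the column-j sum of the Leontief inverse (I − A)⁻¹ = adj(I−A) / det(I−A).
Column O of adj(I−A): (0.0725, 0.1500, 0.5500); det(I−A) = 0.47825.
m_O = (0.0725 + 0.1500 + 0.5500) / 0.47825 = 0.7725 / 0.47825 ≈ 1.615.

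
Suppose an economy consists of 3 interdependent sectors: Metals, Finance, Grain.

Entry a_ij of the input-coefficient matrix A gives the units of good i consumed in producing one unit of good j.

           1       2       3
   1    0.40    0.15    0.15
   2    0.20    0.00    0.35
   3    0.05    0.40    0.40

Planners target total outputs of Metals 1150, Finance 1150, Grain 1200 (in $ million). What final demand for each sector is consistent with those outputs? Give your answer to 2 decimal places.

I − A =
  [   0.60    -0.15    -0.15]
  [  -0.20     1.00    -0.35]
  [  -0.05    -0.40     0.60]
d = (I − A) x:
  d_1 = (+0.60)·1150 + (-0.15)·1150 + (-0.15)·1200 = 337.50
  d_2 = (-0.20)·1150 + (+1.00)·1150 + (-0.35)·1200 = 500.00
  d_3 = (-0.05)·1150 + (-0.40)·1150 + (+0.60)·1200 = 202.50

d_1 = 337.50, d_2 = 500.00, d_3 = 202.50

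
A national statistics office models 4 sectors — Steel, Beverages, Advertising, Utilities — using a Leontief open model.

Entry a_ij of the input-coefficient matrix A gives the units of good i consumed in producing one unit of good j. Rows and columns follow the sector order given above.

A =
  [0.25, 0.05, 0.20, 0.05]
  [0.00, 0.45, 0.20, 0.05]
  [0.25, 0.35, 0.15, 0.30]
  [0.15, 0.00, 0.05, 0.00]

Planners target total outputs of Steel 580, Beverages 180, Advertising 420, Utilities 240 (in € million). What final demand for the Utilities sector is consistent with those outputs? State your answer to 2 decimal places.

I − A =
  [   0.75    -0.05    -0.20    -0.05]
  [   0.00     0.55    -0.20    -0.05]
  [  -0.25    -0.35     0.85    -0.30]
  [  -0.15     0.00    -0.05     1.00]
d = (I − A) x:
  d_1 = (+0.75)·580 + (-0.05)·180 + (-0.20)·420 + (-0.05)·240 = 330.00
  d_2 = (+0.00)·580 + (+0.55)·180 + (-0.20)·420 + (-0.05)·240 = 3.00
  d_3 = (-0.25)·580 + (-0.35)·180 + (+0.85)·420 + (-0.30)·240 = 77.00
  d_4 = (-0.15)·580 + (+0.00)·180 + (-0.05)·420 + (+1.00)·240 = 132.00

d_4 = 132.00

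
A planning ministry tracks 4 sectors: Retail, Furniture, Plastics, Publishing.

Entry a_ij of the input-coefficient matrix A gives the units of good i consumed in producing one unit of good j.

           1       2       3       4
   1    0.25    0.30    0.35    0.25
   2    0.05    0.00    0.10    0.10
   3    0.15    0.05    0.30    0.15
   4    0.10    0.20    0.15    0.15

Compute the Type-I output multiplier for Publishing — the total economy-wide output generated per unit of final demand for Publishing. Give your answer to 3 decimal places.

m_4 = 2.914

I − A =
  [   0.75    -0.30    -0.35    -0.25]
  [  -0.05     1.00    -0.10    -0.10]
  [  -0.15    -0.05     0.70    -0.15]
  [  -0.10    -0.20    -0.15     0.85]
Compute the cofactors C_ij = (−1)^(i+j)·(3×3 minor ij) of I−A; the adjugate is their transpose:
adj(I−A) = Cᵀ =
  [ 0.550500   0.234000   0.363000   0.253500]
  [ 0.052125   0.356375   0.092750   0.073625]
  [ 0.143625   0.103375   0.579250   0.156625]
  [ 0.102375   0.129625   0.166750   0.452875]
det(I−A) = Σ_j (I−A)_1j·C_1j = (0.75)(0.550500) + (-0.30)(0.052125) + (-0.35)(0.143625) + (-0.25)(0.102375) = 0.321375
(I − A)⁻¹ = adj(I−A) / det(I−A) ≈
  [   1.7130     0.7281     1.1295     0.7888]
  [   0.1622     1.1089     0.2886     0.2291]
  [   0.4469     0.3217     1.8024     0.4874]
  [   0.3186     0.4033     0.5189     1.4092]
The output multiplier for sector j is the column-j sum of the Leontief inverse (I − A)⁻¹ = adj(I−A) / det(I−A).
Column 4 of adj(I−A): (0.253500, 0.073625, 0.156625, 0.452875); det(I−A) = 0.321375.
m_4 = (0.253500 + 0.073625 + 0.156625 + 0.452875) / 0.321375 = 0.936625 / 0.321375 ≈ 2.914.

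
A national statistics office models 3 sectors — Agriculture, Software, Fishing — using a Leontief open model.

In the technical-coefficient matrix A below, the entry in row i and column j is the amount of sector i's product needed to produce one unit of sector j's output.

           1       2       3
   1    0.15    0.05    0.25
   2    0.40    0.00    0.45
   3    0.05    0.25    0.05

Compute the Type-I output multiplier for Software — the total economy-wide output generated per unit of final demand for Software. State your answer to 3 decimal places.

I − A =
  [   0.85    -0.05    -0.25]
  [  -0.40     1.00    -0.45]
  [  -0.05    -0.25     0.95]
Cofactors of I−A, C_ij = (−1)^(i+j)·(minor ij) (rows/columns in the sector order above):
  C_11 = (1.00)(0.95) − (-0.45)(-0.25) = 0.8375
  C_12 = −[(-0.40)(0.95) − (-0.45)(-0.05)] = 0.4025
  C_13 = (-0.40)(-0.25) − (1.00)(-0.05) = 0.1500
  C_21 = −[(-0.05)(0.95) − (-0.25)(-0.25)] = 0.1100
  C_22 = (0.85)(0.95) − (-0.25)(-0.05) = 0.7950
  C_23 = −[(0.85)(-0.25) − (-0.05)(-0.05)] = 0.2150
  C_31 = (-0.05)(-0.45) − (-0.25)(1.00) = 0.2725
  C_32 = −[(0.85)(-0.45) − (-0.25)(-0.40)] = 0.4825
  C_33 = (0.85)(1.00) − (-0.05)(-0.40) = 0.8300
det(I−A) = Σ_j (I−A)_1j·C_1j = (0.85)(0.8375) + (-0.05)(0.4025) + (-0.25)(0.1500) = 0.65425
adj(I−A) = Cᵀ =
  [ 0.8375   0.1100   0.2725]
  [ 0.4025   0.7950   0.4825]
  [ 0.1500   0.2150   0.8300]
(I − A)⁻¹ = adj(I−A) / det(I−A) ≈
  [   1.2801     0.1681     0.4165]
  [   0.6152     1.2151     0.7375]
  [   0.2293     0.3286     1.2686]
The output multiplier for sector j is the column-j sum of the Leontief inverse (I − A)⁻¹ = adj(I−A) / det(I−A).
Column 2 of adj(I−A): (0.1100, 0.7950, 0.2150); det(I−A) = 0.65425.
m_2 = (0.1100 + 0.7950 + 0.2150) / 0.65425 = 1.12 / 0.65425 ≈ 1.712.

m_2 = 1.712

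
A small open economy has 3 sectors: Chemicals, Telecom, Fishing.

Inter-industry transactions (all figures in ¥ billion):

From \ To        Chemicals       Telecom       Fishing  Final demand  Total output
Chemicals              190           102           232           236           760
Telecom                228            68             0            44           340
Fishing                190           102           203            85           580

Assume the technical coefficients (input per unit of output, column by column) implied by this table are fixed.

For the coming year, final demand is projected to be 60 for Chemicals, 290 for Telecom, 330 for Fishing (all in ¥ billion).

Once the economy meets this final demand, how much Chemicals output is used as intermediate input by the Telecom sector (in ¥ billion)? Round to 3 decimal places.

Technical coefficients a_ij = z_ij / X_j:
  a_11 = 190/760 = 0.25, a_21 = 228/760 = 0.30, a_31 = 190/760 = 0.25
  a_12 = 102/340 = 0.30, a_22 = 68/340 = 0.20, a_32 = 102/340 = 0.30
  a_13 = 232/580 = 0.40, a_23 = 0/580 = 0.00, a_33 = 203/580 = 0.35
I − A =
  [   0.75    -0.30    -0.40]
  [  -0.30     0.80     0.00]
  [  -0.25    -0.30     0.65]
Cofactors of I−A, C_ij = (−1)^(i+j)·(minor ij) (rows/columns in the sector order above):
  C_11 = (0.80)(0.65) − (0.00)(-0.30) = 0.5200
  C_12 = −[(-0.30)(0.65) − (0.00)(-0.25)] = 0.1950
  C_13 = (-0.30)(-0.30) − (0.80)(-0.25) = 0.2900
  C_21 = −[(-0.30)(0.65) − (-0.40)(-0.30)] = 0.3150
  C_22 = (0.75)(0.65) − (-0.40)(-0.25) = 0.3875
  C_23 = −[(0.75)(-0.30) − (-0.30)(-0.25)] = 0.3000
  C_31 = (-0.30)(0.00) − (-0.40)(0.80) = 0.3200
  C_32 = −[(0.75)(0.00) − (-0.40)(-0.30)] = 0.1200
  C_33 = (0.75)(0.80) − (-0.30)(-0.30) = 0.5100
det(I−A) = Σ_j (I−A)_1j·C_1j = (0.75)(0.5200) + (-0.30)(0.1950) + (-0.40)(0.2900) = 0.2155
adj(I−A) = Cᵀ =
  [ 0.5200   0.3150   0.3200]
  [ 0.1950   0.3875   0.1200]
  [ 0.2900   0.3000   0.5100]
(I − A)⁻¹ = adj(I−A) / det(I−A) ≈
  [   2.4130     1.4617     1.4849]
  [   0.9049     1.7981     0.5568]
  [   1.3457     1.3921     2.3666]
First solve x = (I − A)⁻¹ d = adj(I−A)·d / det(I−A); in particular x_2 = (0.1950·60 + 0.3875·290 + 0.1200·330) / 0.2155 = 163.675 / 0.2155 ≈ 759.51276.
Intermediate flow from 1 to 2: z_12 = a_12 · x_2 = 0.30 × 163.675 / 0.2155 = 49.1025 / 0.2155 ≈ 227.854.

z_12 = 227.854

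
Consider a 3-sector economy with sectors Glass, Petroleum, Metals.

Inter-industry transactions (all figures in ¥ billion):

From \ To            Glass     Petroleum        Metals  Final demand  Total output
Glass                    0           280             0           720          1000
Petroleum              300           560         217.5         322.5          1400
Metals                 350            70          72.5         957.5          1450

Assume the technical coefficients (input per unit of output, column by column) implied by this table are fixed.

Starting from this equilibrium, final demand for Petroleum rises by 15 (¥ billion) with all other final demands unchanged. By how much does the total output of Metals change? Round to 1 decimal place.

Δx_3 = 3.6

Technical coefficients a_ij = z_ij / X_j:
  a_11 = 0/1000 = 0.00, a_21 = 300/1000 = 0.30, a_31 = 350/1000 = 0.35
  a_12 = 280/1400 = 0.20, a_22 = 560/1400 = 0.40, a_32 = 70/1400 = 0.05
  a_13 = 0/1450 = 0.00, a_23 = 217.5/1450 = 0.15, a_33 = 72.5/1450 = 0.05
I − A =
  [   1.00    -0.20     0.00]
  [  -0.30     0.60    -0.15]
  [  -0.35    -0.05     0.95]
Cofactors of I−A, C_ij = (−1)^(i+j)·(minor ij) (rows/columns in the sector order above):
  C_11 = (0.60)(0.95) − (-0.15)(-0.05) = 0.5625
  C_12 = −[(-0.30)(0.95) − (-0.15)(-0.35)] = 0.3375
  C_13 = (-0.30)(-0.05) − (0.60)(-0.35) = 0.2250
  C_21 = −[(-0.20)(0.95) − (0.00)(-0.05)] = 0.1900
  C_22 = (1.00)(0.95) − (0.00)(-0.35) = 0.9500
  C_23 = −[(1.00)(-0.05) − (-0.20)(-0.35)] = 0.1200
  C_31 = (-0.20)(-0.15) − (0.00)(0.60) = 0.0300
  C_32 = −[(1.00)(-0.15) − (0.00)(-0.30)] = 0.1500
  C_33 = (1.00)(0.60) − (-0.20)(-0.30) = 0.5400
det(I−A) = Σ_j (I−A)_1j·C_1j = (1.00)(0.5625) + (-0.20)(0.3375) + (0.00)(0.2250) = 0.4950
adj(I−A) = Cᵀ =
  [ 0.5625   0.1900   0.0300]
  [ 0.3375   0.9500   0.1500]
  [ 0.2250   0.1200   0.5400]
(I − A)⁻¹ = adj(I−A) / det(I−A) ≈
  [   1.1364     0.3838     0.0606]
  [   0.6818     1.9192     0.3030]
  [   0.4545     0.2424     1.0909]
Δx = (I − A)⁻¹ Δd with Δd having +15 in the Petroleum component and 0 elsewhere.
So Δx_3 = L_32 · (+15), where L_32 = adj(I−A)_32 / det(I−A) = 0.1200 / 0.4950.
Δx_3 = 0.1200 × (+15) / 0.4950 = 1.80 / 0.4950 ≈ 3.6.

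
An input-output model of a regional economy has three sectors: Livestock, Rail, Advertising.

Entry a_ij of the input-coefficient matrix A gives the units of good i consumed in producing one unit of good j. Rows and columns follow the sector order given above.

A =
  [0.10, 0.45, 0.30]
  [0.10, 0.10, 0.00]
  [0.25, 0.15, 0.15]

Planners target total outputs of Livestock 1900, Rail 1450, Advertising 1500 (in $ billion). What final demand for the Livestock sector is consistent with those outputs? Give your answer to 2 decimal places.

d_L = 607.50

I − A =
  [   0.90    -0.45    -0.30]
  [  -0.10     0.90     0.00]
  [  -0.25    -0.15     0.85]
d = (I − A) x:
  d_L = (+0.90)·1900 + (-0.45)·1450 + (-0.30)·1500 = 607.50
  d_R = (-0.10)·1900 + (+0.90)·1450 + (+0.00)·1500 = 1115.00
  d_A = (-0.25)·1900 + (-0.15)·1450 + (+0.85)·1500 = 582.50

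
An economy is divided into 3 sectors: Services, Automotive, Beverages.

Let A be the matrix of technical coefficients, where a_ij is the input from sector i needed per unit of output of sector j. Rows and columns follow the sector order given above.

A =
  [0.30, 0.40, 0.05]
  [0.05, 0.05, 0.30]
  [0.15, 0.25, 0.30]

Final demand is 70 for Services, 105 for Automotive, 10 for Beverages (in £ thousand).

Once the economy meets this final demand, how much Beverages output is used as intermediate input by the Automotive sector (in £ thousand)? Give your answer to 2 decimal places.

z_BA = 39.11

I − A =
  [   0.70    -0.40    -0.05]
  [  -0.05     0.95    -0.30]
  [  -0.15    -0.25     0.70]
Cofactors of I−A, C_ij = (−1)^(i+j)·(minor ij) (rows/columns in the sector order above):
  C_11 = (0.95)(0.70) − (-0.30)(-0.25) = 0.5900
  C_12 = −[(-0.05)(0.70) − (-0.30)(-0.15)] = 0.0800
  C_13 = (-0.05)(-0.25) − (0.95)(-0.15) = 0.1550
  C_21 = −[(-0.40)(0.70) − (-0.05)(-0.25)] = 0.2925
  C_22 = (0.70)(0.70) − (-0.05)(-0.15) = 0.4825
  C_23 = −[(0.70)(-0.25) − (-0.40)(-0.15)] = 0.2350
  C_31 = (-0.40)(-0.30) − (-0.05)(0.95) = 0.1675
  C_32 = −[(0.70)(-0.30) − (-0.05)(-0.05)] = 0.2125
  C_33 = (0.70)(0.95) − (-0.40)(-0.05) = 0.6450
det(I−A) = Σ_j (I−A)_1j·C_1j = (0.70)(0.5900) + (-0.40)(0.0800) + (-0.05)(0.1550) = 0.37325
adj(I−A) = Cᵀ =
  [ 0.5900   0.2925   0.1675]
  [ 0.0800   0.4825   0.2125]
  [ 0.1550   0.2350   0.6450]
(I − A)⁻¹ = adj(I−A) / det(I−A) ≈
  [   1.5807     0.7837     0.4488]
  [   0.2143     1.2927     0.5693]
  [   0.4153     0.6296     1.7281]
First solve x = (I − A)⁻¹ d = adj(I−A)·d / det(I−A); in particular x_A = (0.0800·70 + 0.4825·105 + 0.2125·10) / 0.37325 = 58.3875 / 0.37325 ≈ 156.4300.
Intermediate flow from B to A: z_BA = a_BA · x_A = 0.25 × 58.3875 / 0.37325 = 14.596875 / 0.37325 ≈ 39.11.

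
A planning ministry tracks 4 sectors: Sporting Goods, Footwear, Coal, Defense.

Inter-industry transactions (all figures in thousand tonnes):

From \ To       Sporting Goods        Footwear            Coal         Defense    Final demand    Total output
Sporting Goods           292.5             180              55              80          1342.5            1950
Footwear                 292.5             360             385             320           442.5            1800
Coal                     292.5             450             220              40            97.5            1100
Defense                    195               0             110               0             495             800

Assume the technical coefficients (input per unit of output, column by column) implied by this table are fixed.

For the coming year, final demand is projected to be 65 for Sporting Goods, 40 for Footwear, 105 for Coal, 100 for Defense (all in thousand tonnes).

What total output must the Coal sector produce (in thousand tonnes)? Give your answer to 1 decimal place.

x_C = 244.1

Technical coefficients a_ij = z_ij / X_j:
  a_SS = 292.5/1950 = 0.15, a_FS = 292.5/1950 = 0.15, a_CS = 292.5/1950 = 0.15, a_DS = 195/1950 = 0.10
  a_SF = 180/1800 = 0.10, a_FF = 360/1800 = 0.20, a_CF = 450/1800 = 0.25, a_DF = 0/1800 = 0.00
  a_SC = 55/1100 = 0.05, a_FC = 385/1100 = 0.35, a_CC = 220/1100 = 0.20, a_DC = 110/1100 = 0.10
  a_SD = 80/800 = 0.10, a_FD = 320/800 = 0.40, a_CD = 40/800 = 0.05, a_DD = 0/800 = 0.00
I − A =
  [   0.85    -0.10    -0.05    -0.10]
  [  -0.15     0.80    -0.35    -0.40]
  [  -0.15    -0.25     0.80    -0.05]
  [  -0.10     0.00    -0.10     1.00]
Compute the cofactors C_ij = (−1)^(i+j)·(3×3 minor ij) of I−A; the adjugate is their transpose:
adj(I−A) = Cᵀ =
  [ 0.5385   0.0945   0.0870   0.0960]
  [ 0.2115   0.6585   0.3390   0.3015]
  [ 0.1715   0.2255   0.6530   0.1400]
  [ 0.0710   0.0320   0.0740   0.4445]
det(I−A) = Σ_j (I−A)_1j·C_1j = (0.85)(0.5385) + (-0.10)(0.2115) + (-0.05)(0.1715) + (-0.10)(0.0710) = 0.4209
(I − A)⁻¹ = adj(I−A) / det(I−A) ≈
  [   1.2794     0.2245     0.2067     0.2281]
  [   0.5025     1.5645     0.8054     0.7163]
  [   0.4075     0.5358     1.5514     0.3326]
  [   0.1687     0.0760     0.1758     1.0561]
x = (I − A)⁻¹ d = adj(I−A)·d / det(I−A), with det(I−A) = 0.4209:
  x_S = (0.5385·65 + 0.0945·40 + 0.0870·105 + 0.0960·100) / 0.4209 = 57.5175 / 0.4209 ≈ 136.7
  x_F = (0.2115·65 + 0.6585·40 + 0.3390·105 + 0.3015·100) / 0.4209 = 105.8325 / 0.4209 ≈ 251.4
  x_C = (0.1715·65 + 0.2255·40 + 0.6530·105 + 0.1400·100) / 0.4209 = 102.7325 / 0.4209 ≈ 244.1
  x_D = (0.0710·65 + 0.0320·40 + 0.0740·105 + 0.4445·100) / 0.4209 = 58.115 / 0.4209 ≈ 138.1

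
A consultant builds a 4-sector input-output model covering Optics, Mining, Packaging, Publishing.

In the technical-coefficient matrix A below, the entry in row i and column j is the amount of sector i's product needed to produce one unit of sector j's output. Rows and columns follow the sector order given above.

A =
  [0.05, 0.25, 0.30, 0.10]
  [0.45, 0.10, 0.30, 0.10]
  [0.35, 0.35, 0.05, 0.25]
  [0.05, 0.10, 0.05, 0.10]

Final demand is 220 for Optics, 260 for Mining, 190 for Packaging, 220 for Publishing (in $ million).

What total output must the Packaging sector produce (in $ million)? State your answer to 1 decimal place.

I − A =
  [   0.95    -0.25    -0.30    -0.10]
  [  -0.45     0.90    -0.30    -0.10]
  [  -0.35    -0.35     0.95    -0.25]
  [  -0.05    -0.10    -0.05     0.90]
Compute the cofactors C_ij = (−1)^(i+j)·(3×3 minor ij) of I−A; the adjugate is their transpose:
adj(I−A) = Cᵀ =
  [ 0.645000   0.323875   0.316250   0.195500]
  [ 0.483875   0.695625   0.385000   0.238000]
  [ 0.446000   0.406625   0.648500   0.274875]
  [ 0.114375   0.117875   0.096375   0.437625]
det(I−A) = Σ_j (I−A)_1j·C_1j = (0.95)(0.645000) + (-0.25)(0.483875) + (-0.30)(0.446000) + (-0.10)(0.114375) = 0.34654375
(I − A)⁻¹ = adj(I−A) / det(I−A) ≈
  [   1.8612     0.9346     0.9126     0.5641]
  [   1.3963     2.0073     1.1110     0.6868]
  [   1.2870     1.1734     1.8713     0.7932]
  [   0.3300     0.3401     0.2781     1.2628]
x = (I − A)⁻¹ d = adj(I−A)·d / det(I−A), with det(I−A) = 0.34654375:
  x_1 = (0.645000·220 + 0.323875·260 + 0.316250·190 + 0.195500·220) / 0.34654375 = 329.205 / 0.34654375 ≈ 950.0
  x_2 = (0.483875·220 + 0.695625·260 + 0.385000·190 + 0.238000·220) / 0.34654375 = 412.825 / 0.34654375 ≈ 1191.3
  x_3 = (0.446000·220 + 0.406625·260 + 0.648500·190 + 0.274875·220) / 0.34654375 = 387.53 / 0.34654375 ≈ 1118.3
  x_4 = (0.114375·220 + 0.117875·260 + 0.096375·190 + 0.437625·220) / 0.34654375 = 170.39875 / 0.34654375 ≈ 491.7

x_3 = 1118.3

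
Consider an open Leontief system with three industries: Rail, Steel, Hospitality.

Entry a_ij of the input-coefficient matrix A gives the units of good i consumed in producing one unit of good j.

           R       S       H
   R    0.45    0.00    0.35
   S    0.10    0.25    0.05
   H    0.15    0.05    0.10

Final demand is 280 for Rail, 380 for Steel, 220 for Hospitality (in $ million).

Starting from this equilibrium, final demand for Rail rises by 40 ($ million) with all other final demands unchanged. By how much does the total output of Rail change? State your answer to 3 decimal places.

Δx_R = 81.825

I − A =
  [   0.55     0.00    -0.35]
  [  -0.10     0.75    -0.05]
  [  -0.15    -0.05     0.90]
Cofactors of I−A, C_ij = (−1)^(i+j)·(minor ij) (rows/columns in the sector order above):
  C_11 = (0.75)(0.90) − (-0.05)(-0.05) = 0.6725
  C_12 = −[(-0.10)(0.90) − (-0.05)(-0.15)] = 0.0975
  C_13 = (-0.10)(-0.05) − (0.75)(-0.15) = 0.1175
  C_21 = −[(0.00)(0.90) − (-0.35)(-0.05)] = 0.0175
  C_22 = (0.55)(0.90) − (-0.35)(-0.15) = 0.4425
  C_23 = −[(0.55)(-0.05) − (0.00)(-0.15)] = 0.0275
  C_31 = (0.00)(-0.05) − (-0.35)(0.75) = 0.2625
  C_32 = −[(0.55)(-0.05) − (-0.35)(-0.10)] = 0.0625
  C_33 = (0.55)(0.75) − (0.00)(-0.10) = 0.4125
det(I−A) = Σ_j (I−A)_1j·C_1j = (0.55)(0.6725) + (0.00)(0.0975) + (-0.35)(0.1175) = 0.32875
adj(I−A) = Cᵀ =
  [ 0.6725   0.0175   0.2625]
  [ 0.0975   0.4425   0.0625]
  [ 0.1175   0.0275   0.4125]
(I − A)⁻¹ = adj(I−A) / det(I−A) ≈
  [   2.0456     0.0532     0.7985]
  [   0.2966     1.3460     0.1901]
  [   0.3574     0.0837     1.2548]
Δx = (I − A)⁻¹ Δd with Δd having +40 in the Rail component and 0 elsewhere.
So Δx_R = L_RR · (+40), where L_RR = adj(I−A)_RR / det(I−A) = 0.6725 / 0.32875.
Δx_R = 0.6725 × (+40) / 0.32875 = 26.90 / 0.32875 ≈ 81.825.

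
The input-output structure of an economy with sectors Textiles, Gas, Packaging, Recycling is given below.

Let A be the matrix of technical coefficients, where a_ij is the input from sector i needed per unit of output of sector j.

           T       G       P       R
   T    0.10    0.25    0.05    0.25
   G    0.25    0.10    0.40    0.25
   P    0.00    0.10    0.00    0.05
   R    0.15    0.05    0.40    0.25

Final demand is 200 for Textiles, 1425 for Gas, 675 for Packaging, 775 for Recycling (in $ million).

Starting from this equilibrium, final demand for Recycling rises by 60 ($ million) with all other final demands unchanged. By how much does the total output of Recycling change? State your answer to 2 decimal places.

Δx_R = 95.12

I − A =
  [   0.90    -0.25    -0.05    -0.25]
  [  -0.25     0.90    -0.40    -0.25]
  [   0.00    -0.10     1.00    -0.05]
  [  -0.15    -0.05    -0.40     0.75]
Compute the cofactors C_ij = (−1)^(i+j)·(3×3 minor ij) of I−A; the adjugate is their transpose:
adj(I−A) = Cᵀ =
  [ 0.603500   0.208875   0.228125   0.286000]
  [ 0.223000   0.619125   0.381250   0.306125]
  [ 0.029875   0.067875   0.503125   0.066125]
  [ 0.151500   0.119250   0.339375   0.710250]
det(I−A) = Σ_j (I−A)_1j·C_1j = (0.90)(0.603500) + (-0.25)(0.223000) + (-0.05)(0.029875) + (-0.25)(0.151500) = 0.44803125
(I − A)⁻¹ = adj(I−A) / det(I−A) ≈
  [   1.3470     0.4662     0.5092     0.6383]
  [   0.4977     1.3819     0.8509     0.6833]
  [   0.0667     0.1515     1.1230     0.1476]
  [   0.3381     0.2662     0.7575     1.5853]
Δx = (I − A)⁻¹ Δd with Δd having +60 in the Recycling component and 0 elsewhere.
So Δx_R = L_RR · (+60), where L_RR = adj(I−A)_RR / det(I−A) = 0.710250 / 0.44803125.
Δx_R = 0.710250 × (+60) / 0.44803125 = 42.615 / 0.44803125 ≈ 95.12.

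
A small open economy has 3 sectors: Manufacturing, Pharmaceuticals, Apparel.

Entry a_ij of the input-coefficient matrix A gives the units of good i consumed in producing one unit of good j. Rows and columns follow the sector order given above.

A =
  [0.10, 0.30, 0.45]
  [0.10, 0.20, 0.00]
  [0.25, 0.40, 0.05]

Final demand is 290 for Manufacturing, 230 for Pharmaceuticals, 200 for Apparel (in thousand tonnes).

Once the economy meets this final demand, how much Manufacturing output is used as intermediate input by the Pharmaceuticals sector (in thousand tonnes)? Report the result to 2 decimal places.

z_12 = 113.60

I − A =
  [   0.90    -0.30    -0.45]
  [  -0.10     0.80     0.00]
  [  -0.25    -0.40     0.95]
Cofactors of I−A, C_ij = (−1)^(i+j)·(minor ij) (rows/columns in the sector order above):
  C_11 = (0.80)(0.95) − (0.00)(-0.40) = 0.7600
  C_12 = −[(-0.10)(0.95) − (0.00)(-0.25)] = 0.0950
  C_13 = (-0.10)(-0.40) − (0.80)(-0.25) = 0.2400
  C_21 = −[(-0.30)(0.95) − (-0.45)(-0.40)] = 0.4650
  C_22 = (0.90)(0.95) − (-0.45)(-0.25) = 0.7425
  C_23 = −[(0.90)(-0.40) − (-0.30)(-0.25)] = 0.4350
  C_31 = (-0.30)(0.00) − (-0.45)(0.80) = 0.3600
  C_32 = −[(0.90)(0.00) − (-0.45)(-0.10)] = 0.0450
  C_33 = (0.90)(0.80) − (-0.30)(-0.10) = 0.6900
det(I−A) = Σ_j (I−A)_1j·C_1j = (0.90)(0.7600) + (-0.30)(0.0950) + (-0.45)(0.2400) = 0.5475
adj(I−A) = Cᵀ =
  [ 0.7600   0.4650   0.3600]
  [ 0.0950   0.7425   0.0450]
  [ 0.2400   0.4350   0.6900]
(I − A)⁻¹ = adj(I−A) / det(I−A) ≈
  [   1.3881     0.8493     0.6575]
  [   0.1735     1.3562     0.0822]
  [   0.4384     0.7945     1.2603]
First solve x = (I − A)⁻¹ d = adj(I−A)·d / det(I−A); in particular x_2 = (0.0950·290 + 0.7425·230 + 0.0450·200) / 0.5475 = 207.325 / 0.5475 ≈ 378.6758.
Intermediate flow from 1 to 2: z_12 = a_12 · x_2 = 0.30 × 207.325 / 0.5475 = 62.1975 / 0.5475 ≈ 113.60.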